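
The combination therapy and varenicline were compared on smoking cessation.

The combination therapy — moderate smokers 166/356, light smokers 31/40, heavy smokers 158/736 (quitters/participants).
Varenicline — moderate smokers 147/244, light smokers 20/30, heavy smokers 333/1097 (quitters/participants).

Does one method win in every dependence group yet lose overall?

Moderate smokers: the combination therapy 166/356 = 46.6%, varenicline 147/244 = 60.2% → varenicline
Light smokers: the combination therapy 31/40 = 77.5%, varenicline 20/30 = 66.7% → the combination therapy
Heavy smokers: the combination therapy 158/736 = 21.5%, varenicline 333/1097 = 30.4% → varenicline
Overall: the combination therapy 355/1132 = 31.4%, varenicline 500/1371 = 36.5% → varenicline
Neither sweeps: the combination therapy wins 1 of 3 groups, varenicline wins 2. Varenicline wins overall but not every group — no Simpson reversal.

No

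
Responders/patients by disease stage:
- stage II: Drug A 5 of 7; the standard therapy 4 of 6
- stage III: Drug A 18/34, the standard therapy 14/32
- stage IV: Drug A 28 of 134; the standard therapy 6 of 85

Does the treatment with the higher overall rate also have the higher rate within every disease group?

Stage II: Drug A 5/7 = 71.4%, the standard therapy 4/6 = 66.7% → Drug A
Stage III: Drug A 18/34 = 52.9%, the standard therapy 14/32 = 43.8% → Drug A
Stage IV: Drug A 28/134 = 20.9%, the standard therapy 6/85 = 7.1% → Drug A
Overall: Drug A 51/175 = 29.1%, the standard therapy 24/123 = 19.5% → Drug A
Drug A wins overall and in every disease group — no reversal.

Yes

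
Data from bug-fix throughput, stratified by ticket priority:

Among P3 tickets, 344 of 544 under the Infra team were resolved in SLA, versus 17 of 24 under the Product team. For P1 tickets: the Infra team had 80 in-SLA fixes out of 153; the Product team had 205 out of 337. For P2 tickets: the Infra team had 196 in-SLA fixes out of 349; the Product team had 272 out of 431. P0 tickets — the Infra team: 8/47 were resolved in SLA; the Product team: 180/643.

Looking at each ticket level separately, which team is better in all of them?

P3: the Infra team 344/544 = 63.2%, the Product team 17/24 = 70.8% → the Product team
P1: the Infra team 80/153 = 52.3%, the Product team 205/337 = 60.8% → the Product team
P2: the Infra team 196/349 = 56.2%, the Product team 272/431 = 63.1% → the Product team
P0: the Infra team 8/47 = 17.0%, the Product team 180/643 = 28.0% → the Product team
The Product team has the higher rate in all 4 groups.

the Product team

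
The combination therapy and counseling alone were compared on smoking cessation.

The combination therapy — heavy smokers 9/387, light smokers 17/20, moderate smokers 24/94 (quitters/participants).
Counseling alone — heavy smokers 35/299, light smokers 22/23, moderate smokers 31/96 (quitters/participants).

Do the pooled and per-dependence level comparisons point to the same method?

Yes

Heavy smokers: the combination therapy 9/387 = 2.3%, counseling alone 35/299 = 11.7% → counseling alone
Light smokers: the combination therapy 17/20 = 85.0%, counseling alone 22/23 = 95.7% → counseling alone
Moderate smokers: the combination therapy 24/94 = 25.5%, counseling alone 31/96 = 32.3% → counseling alone
Overall: the combination therapy 50/501 = 10.0%, counseling alone 88/418 = 21.1% → counseling alone
Counseling alone wins overall and in every dependence group — no reversal.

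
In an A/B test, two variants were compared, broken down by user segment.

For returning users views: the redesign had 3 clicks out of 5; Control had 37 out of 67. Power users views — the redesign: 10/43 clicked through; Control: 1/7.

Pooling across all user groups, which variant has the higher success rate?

Control

Returning users: the redesign 3/5 = 60.0%, Control 37/67 = 55.2% → the redesign
Power users: the redesign 10/43 = 23.3%, Control 1/7 = 14.3% → the redesign
Overall: the redesign 13/48 = 27.1%, Control 38/74 = 51.4% → Control
(The redesign wins every user group but Control wins overall — the redesign's views skew toward the low-rate power users group.)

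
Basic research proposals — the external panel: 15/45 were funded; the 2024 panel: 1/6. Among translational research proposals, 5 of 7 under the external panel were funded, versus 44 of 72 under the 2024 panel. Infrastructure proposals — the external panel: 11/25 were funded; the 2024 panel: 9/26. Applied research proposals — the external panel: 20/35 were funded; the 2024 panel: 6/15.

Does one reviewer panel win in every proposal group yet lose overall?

Basic research: the external panel 15/45 = 33.3%, the 2024 panel 1/6 = 16.7% → the external panel
Translational research: the external panel 5/7 = 71.4%, the 2024 panel 44/72 = 61.1% → the external panel
Infrastructure: the external panel 11/25 = 44.0%, the 2024 panel 9/26 = 34.6% → the external panel
Applied research: the external panel 20/35 = 57.1%, the 2024 panel 6/15 = 40.0% → the external panel
Overall: the external panel 51/112 = 45.5%, the 2024 panel 60/119 = 50.4% → the 2024 panel
The external panel wins each proposal group but the 2024 panel wins overall — the comparison reverses. The external panel's proposals skew toward basic research, which has a lower base rate.

Yes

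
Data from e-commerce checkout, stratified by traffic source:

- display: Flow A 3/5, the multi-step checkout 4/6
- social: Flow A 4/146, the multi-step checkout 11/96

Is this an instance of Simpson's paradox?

Display: Flow A 3/5 = 60.0%, the multi-step checkout 4/6 = 66.7% → the multi-step checkout
Social: Flow A 4/146 = 2.7%, the multi-step checkout 11/96 = 11.5% → the multi-step checkout
Overall: Flow A 7/151 = 4.6%, the multi-step checkout 15/102 = 14.7% → the multi-step checkout
The multi-step checkout wins overall and in every traffic group — no reversal.

No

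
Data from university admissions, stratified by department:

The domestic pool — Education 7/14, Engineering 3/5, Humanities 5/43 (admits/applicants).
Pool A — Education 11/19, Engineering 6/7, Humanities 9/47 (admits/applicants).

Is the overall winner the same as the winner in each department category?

Education: the domestic pool 7/14 = 50.0%, Pool A 11/19 = 57.9% → Pool A
Engineering: the domestic pool 3/5 = 60.0%, Pool A 6/7 = 85.7% → Pool A
Humanities: the domestic pool 5/43 = 11.6%, Pool A 9/47 = 19.1% → Pool A
Overall: the domestic pool 15/62 = 24.2%, Pool A 26/73 = 35.6% → Pool A
Pool A wins overall and in every department group — no reversal.

Yes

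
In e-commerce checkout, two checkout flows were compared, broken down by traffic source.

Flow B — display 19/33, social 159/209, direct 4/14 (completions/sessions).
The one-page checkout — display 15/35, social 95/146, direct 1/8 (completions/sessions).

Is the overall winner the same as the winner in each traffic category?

Display: Flow B 19/33 = 57.6%, the one-page checkout 15/35 = 42.9% → Flow B
Social: Flow B 159/209 = 76.1%, the one-page checkout 95/146 = 65.1% → Flow B
Direct: Flow B 4/14 = 28.6%, the one-page checkout 1/8 = 12.5% → Flow B
Overall: Flow B 182/256 = 71.1%, the one-page checkout 111/189 = 58.7% → Flow B
Flow B wins overall and in every traffic group — no reversal.

Yes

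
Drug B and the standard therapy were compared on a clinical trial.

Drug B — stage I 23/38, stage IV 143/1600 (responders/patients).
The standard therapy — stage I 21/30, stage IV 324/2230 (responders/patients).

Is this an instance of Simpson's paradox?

Stage I: Drug B 23/38 = 60.5%, the standard therapy 21/30 = 70.0% → the standard therapy
Stage IV: Drug B 143/1600 = 8.9%, the standard therapy 324/2230 = 14.5% → the standard therapy
Overall: Drug B 166/1638 = 10.1%, the standard therapy 345/2260 = 15.3% → the standard therapy
The standard therapy wins overall and in every disease group — no reversal.

No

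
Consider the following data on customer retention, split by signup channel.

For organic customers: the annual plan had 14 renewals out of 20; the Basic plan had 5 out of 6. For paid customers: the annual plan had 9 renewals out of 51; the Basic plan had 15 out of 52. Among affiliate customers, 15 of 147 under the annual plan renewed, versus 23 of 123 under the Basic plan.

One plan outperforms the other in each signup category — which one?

the Basic plan

Organic: the annual plan 14/20 = 70.0%, the Basic plan 5/6 = 83.3% → the Basic plan
Paid: the annual plan 9/51 = 17.6%, the Basic plan 15/52 = 28.8% → the Basic plan
Affiliate: the annual plan 15/147 = 10.2%, the Basic plan 23/123 = 18.7% → the Basic plan
The Basic plan has the higher rate in all 3 groups.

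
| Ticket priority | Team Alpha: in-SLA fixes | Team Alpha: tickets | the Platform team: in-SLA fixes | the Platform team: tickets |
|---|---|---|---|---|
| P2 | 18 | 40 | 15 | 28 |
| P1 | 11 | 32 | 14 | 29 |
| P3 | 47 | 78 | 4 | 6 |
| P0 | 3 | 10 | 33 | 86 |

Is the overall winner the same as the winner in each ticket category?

No

P2: Team Alpha 18/40 = 45.0%, the Platform team 15/28 = 53.6% → the Platform team
P1: Team Alpha 11/32 = 34.4%, the Platform team 14/29 = 48.3% → the Platform team
P3: Team Alpha 47/78 = 60.3%, the Platform team 4/6 = 66.7% → the Platform team
P0: Team Alpha 3/10 = 30.0%, the Platform team 33/86 = 38.4% → the Platform team
Overall: Team Alpha 79/160 = 49.4%, the Platform team 66/149 = 44.3% → Team Alpha
The Platform team wins each ticket group but Team Alpha wins overall — the comparison reverses. The Platform team's tickets skew toward P0, which has a lower base rate.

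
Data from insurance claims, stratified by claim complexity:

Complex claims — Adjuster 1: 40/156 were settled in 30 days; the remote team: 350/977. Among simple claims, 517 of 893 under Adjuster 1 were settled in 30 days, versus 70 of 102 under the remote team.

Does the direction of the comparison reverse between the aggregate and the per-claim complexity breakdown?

Yes

Complex: Adjuster 1 40/156 = 25.6%, the remote team 350/977 = 35.8% → the remote team
Simple: Adjuster 1 517/893 = 57.9%, the remote team 70/102 = 68.6% → the remote team
Overall: Adjuster 1 557/1049 = 53.1%, the remote team 420/1079 = 38.9% → Adjuster 1
The remote team wins each claim group but Adjuster 1 wins overall — the comparison reverses. The remote team's claims skew toward complex, which has a lower base rate.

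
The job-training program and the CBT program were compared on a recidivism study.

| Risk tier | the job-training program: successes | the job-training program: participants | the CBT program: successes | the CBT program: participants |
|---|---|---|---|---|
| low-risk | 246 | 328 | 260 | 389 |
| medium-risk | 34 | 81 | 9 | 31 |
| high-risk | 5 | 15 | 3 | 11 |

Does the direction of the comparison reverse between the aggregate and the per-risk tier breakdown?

No

Low-risk: the job-training program 246/328 = 75.0%, the CBT program 260/389 = 66.8% → the job-training program
Medium-risk: the job-training program 34/81 = 42.0%, the CBT program 9/31 = 29.0% → the job-training program
High-risk: the job-training program 5/15 = 33.3%, the CBT program 3/11 = 27.3% → the job-training program
Overall: the job-training program 285/424 = 67.2%, the CBT program 272/431 = 63.1% → the job-training program
The job-training program wins overall and in every risk group — no reversal.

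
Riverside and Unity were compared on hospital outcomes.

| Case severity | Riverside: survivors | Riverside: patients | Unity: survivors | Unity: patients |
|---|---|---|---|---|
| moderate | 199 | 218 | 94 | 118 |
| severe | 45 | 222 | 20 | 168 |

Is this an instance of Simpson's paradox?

Moderate: Riverside 199/218 = 91.3%, Unity 94/118 = 79.7% → Riverside
Severe: Riverside 45/222 = 20.3%, Unity 20/168 = 11.9% → Riverside
Overall: Riverside 244/440 = 55.5%, Unity 114/286 = 39.9% → Riverside
Riverside wins overall and in every case group — no reversal.

No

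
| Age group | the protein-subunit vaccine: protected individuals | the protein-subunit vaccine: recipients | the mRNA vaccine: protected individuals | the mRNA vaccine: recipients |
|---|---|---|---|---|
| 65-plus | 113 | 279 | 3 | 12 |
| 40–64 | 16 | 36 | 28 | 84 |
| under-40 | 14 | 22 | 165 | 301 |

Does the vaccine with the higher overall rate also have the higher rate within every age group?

No

65-plus: the protein-subunit vaccine 113/279 = 40.5%, the mRNA vaccine 3/12 = 25.0% → the protein-subunit vaccine
40–64: the protein-subunit vaccine 16/36 = 44.4%, the mRNA vaccine 28/84 = 33.3% → the protein-subunit vaccine
Under-40: the protein-subunit vaccine 14/22 = 63.6%, the mRNA vaccine 165/301 = 54.8% → the protein-subunit vaccine
Overall: the protein-subunit vaccine 143/337 = 42.4%, the mRNA vaccine 196/397 = 49.4% → the mRNA vaccine
The protein-subunit vaccine wins each age group but the mRNA vaccine wins overall — the comparison reverses. The protein-subunit vaccine's recipients skew toward 65-plus, which has a lower base rate.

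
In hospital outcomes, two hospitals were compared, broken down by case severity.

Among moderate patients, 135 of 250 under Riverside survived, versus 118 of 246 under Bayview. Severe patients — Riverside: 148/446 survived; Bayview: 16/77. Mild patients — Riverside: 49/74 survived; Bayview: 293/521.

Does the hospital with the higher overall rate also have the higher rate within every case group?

No

Moderate: Riverside 135/250 = 54.0%, Bayview 118/246 = 48.0% → Riverside
Severe: Riverside 148/446 = 33.2%, Bayview 16/77 = 20.8% → Riverside
Mild: Riverside 49/74 = 66.2%, Bayview 293/521 = 56.2% → Riverside
Overall: Riverside 332/770 = 43.1%, Bayview 427/844 = 50.6% → Bayview
Riverside wins each case group but Bayview wins overall — the comparison reverses. Riverside's patients skew toward severe, which has a lower base rate.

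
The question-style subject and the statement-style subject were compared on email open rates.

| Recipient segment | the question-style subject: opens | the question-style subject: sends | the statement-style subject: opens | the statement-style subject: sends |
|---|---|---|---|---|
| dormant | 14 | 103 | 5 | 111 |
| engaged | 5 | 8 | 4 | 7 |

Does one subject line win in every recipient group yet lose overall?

Dormant: the question-style subject 14/103 = 13.6%, the statement-style subject 5/111 = 4.5% → the question-style subject
Engaged: the question-style subject 5/8 = 62.5%, the statement-style subject 4/7 = 57.1% → the question-style subject
Overall: the question-style subject 19/111 = 17.1%, the statement-style subject 9/118 = 7.6% → the question-style subject
The question-style subject wins overall and in every recipient group — no reversal.

No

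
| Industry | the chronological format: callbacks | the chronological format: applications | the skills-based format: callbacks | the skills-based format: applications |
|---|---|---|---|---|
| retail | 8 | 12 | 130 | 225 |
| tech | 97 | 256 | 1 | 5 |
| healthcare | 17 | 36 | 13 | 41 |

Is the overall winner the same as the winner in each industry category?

Retail: the chronological format 8/12 = 66.7%, the skills-based format 130/225 = 57.8% → the chronological format
Tech: the chronological format 97/256 = 37.9%, the skills-based format 1/5 = 20.0% → the chronological format
Healthcare: the chronological format 17/36 = 47.2%, the skills-based format 13/41 = 31.7% → the chronological format
Overall: the chronological format 122/304 = 40.1%, the skills-based format 144/271 = 53.1% → the skills-based format
The chronological format wins each industry group but the skills-based format wins overall — the comparison reverses. The chronological format's applications skew toward tech, which has a lower base rate.

No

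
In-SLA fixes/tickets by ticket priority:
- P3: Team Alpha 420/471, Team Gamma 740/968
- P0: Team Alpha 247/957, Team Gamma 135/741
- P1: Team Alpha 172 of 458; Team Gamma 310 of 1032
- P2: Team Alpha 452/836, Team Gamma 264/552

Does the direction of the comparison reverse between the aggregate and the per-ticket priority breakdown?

P3: Team Alpha 420/471 = 89.2%, Team Gamma 740/968 = 76.4% → Team Alpha
P0: Team Alpha 247/957 = 25.8%, Team Gamma 135/741 = 18.2% → Team Alpha
P1: Team Alpha 172/458 = 37.6%, Team Gamma 310/1032 = 30.0% → Team Alpha
P2: Team Alpha 452/836 = 54.1%, Team Gamma 264/552 = 47.8% → Team Alpha
Overall: Team Alpha 1291/2722 = 47.4%, Team Gamma 1449/3293 = 44.0% → Team Alpha
Team Alpha wins overall and in every ticket group — no reversal.

No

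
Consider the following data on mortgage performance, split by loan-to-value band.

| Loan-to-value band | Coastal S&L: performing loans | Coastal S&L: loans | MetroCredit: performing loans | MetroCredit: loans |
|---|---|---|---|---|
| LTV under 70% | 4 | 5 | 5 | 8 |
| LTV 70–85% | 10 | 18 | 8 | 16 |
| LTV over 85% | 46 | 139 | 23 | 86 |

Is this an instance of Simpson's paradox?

LTV under 70%: Coastal S&L 4/5 = 80.0%, MetroCredit 5/8 = 62.5% → Coastal S&L
LTV 70–85%: Coastal S&L 10/18 = 55.6%, MetroCredit 8/16 = 50.0% → Coastal S&L
LTV over 85%: Coastal S&L 46/139 = 33.1%, MetroCredit 23/86 = 26.7% → Coastal S&L
Overall: Coastal S&L 60/162 = 37.0%, MetroCredit 36/110 = 32.7% → Coastal S&L
Coastal S&L wins overall and in every loan-to-value group — no reversal.

No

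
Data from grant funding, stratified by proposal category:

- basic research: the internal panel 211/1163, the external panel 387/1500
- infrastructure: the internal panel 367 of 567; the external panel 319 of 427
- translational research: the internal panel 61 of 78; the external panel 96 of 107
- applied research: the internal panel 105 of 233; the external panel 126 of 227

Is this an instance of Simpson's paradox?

No

Basic research: the internal panel 211/1163 = 18.1%, the external panel 387/1500 = 25.8% → the external panel
Infrastructure: the internal panel 367/567 = 64.7%, the external panel 319/427 = 74.7% → the external panel
Translational research: the internal panel 61/78 = 78.2%, the external panel 96/107 = 89.7% → the external panel
Applied research: the internal panel 105/233 = 45.1%, the external panel 126/227 = 55.5% → the external panel
Overall: the internal panel 744/2041 = 36.5%, the external panel 928/2261 = 41.0% → the external panel
The external panel wins overall and in every proposal group — no reversal.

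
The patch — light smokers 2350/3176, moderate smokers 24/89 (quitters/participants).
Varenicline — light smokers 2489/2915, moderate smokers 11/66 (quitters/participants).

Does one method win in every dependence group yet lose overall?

No

Light smokers: the patch 2350/3176 = 74.0%, varenicline 2489/2915 = 85.4% → varenicline
Moderate smokers: the patch 24/89 = 27.0%, varenicline 11/66 = 16.7% → the patch
Overall: the patch 2374/3265 = 72.7%, varenicline 2500/2981 = 83.9% → varenicline
Neither sweeps: the patch wins 1 of 2 groups, varenicline wins 1. Varenicline wins overall but not every group — no Simpson reversal.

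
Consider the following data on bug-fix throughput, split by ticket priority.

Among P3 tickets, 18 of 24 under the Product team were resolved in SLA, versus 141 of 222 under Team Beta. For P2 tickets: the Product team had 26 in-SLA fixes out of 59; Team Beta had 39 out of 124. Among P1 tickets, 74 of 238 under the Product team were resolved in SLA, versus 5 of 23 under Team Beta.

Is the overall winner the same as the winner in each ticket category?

P3: the Product team 18/24 = 75.0%, Team Beta 141/222 = 63.5% → the Product team
P2: the Product team 26/59 = 44.1%, Team Beta 39/124 = 31.5% → the Product team
P1: the Product team 74/238 = 31.1%, Team Beta 5/23 = 21.7% → the Product team
Overall: the Product team 118/321 = 36.8%, Team Beta 185/369 = 50.1% → Team Beta
The Product team wins each ticket group but Team Beta wins overall — the comparison reverses. The Product team's tickets skew toward P1, which has a lower base rate.

No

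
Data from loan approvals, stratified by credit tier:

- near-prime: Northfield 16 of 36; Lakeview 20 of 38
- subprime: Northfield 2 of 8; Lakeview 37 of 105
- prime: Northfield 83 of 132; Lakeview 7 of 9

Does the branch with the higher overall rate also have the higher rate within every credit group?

Near-prime: Northfield 16/36 = 44.4%, Lakeview 20/38 = 52.6% → Lakeview
Subprime: Northfield 2/8 = 25.0%, Lakeview 37/105 = 35.2% → Lakeview
Prime: Northfield 83/132 = 62.9%, Lakeview 7/9 = 77.8% → Lakeview
Overall: Northfield 101/176 = 57.4%, Lakeview 64/152 = 42.1% → Northfield
Lakeview wins each credit group but Northfield wins overall — the comparison reverses. Lakeview's applications skew toward subprime, which has a lower base rate.

No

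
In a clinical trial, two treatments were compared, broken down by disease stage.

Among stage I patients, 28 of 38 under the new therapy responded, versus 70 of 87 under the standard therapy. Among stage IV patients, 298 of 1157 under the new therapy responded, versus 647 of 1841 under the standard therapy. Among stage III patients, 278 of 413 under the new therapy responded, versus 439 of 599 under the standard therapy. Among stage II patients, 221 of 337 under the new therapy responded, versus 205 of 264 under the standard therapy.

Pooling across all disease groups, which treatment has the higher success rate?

the standard therapy

Stage I: the new therapy 28/38 = 73.7%, the standard therapy 70/87 = 80.5% → the standard therapy
Stage IV: the new therapy 298/1157 = 25.8%, the standard therapy 647/1841 = 35.1% → the standard therapy
Stage III: the new therapy 278/413 = 67.3%, the standard therapy 439/599 = 73.3% → the standard therapy
Stage II: the new therapy 221/337 = 65.6%, the standard therapy 205/264 = 77.7% → the standard therapy
Overall: the new therapy 825/1945 = 42.4%, the standard therapy 1361/2791 = 48.8% → the standard therapy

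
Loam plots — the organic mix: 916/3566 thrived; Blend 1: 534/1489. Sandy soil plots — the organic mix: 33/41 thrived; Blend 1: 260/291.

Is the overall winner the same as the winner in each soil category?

Loam: the organic mix 916/3566 = 25.7%, Blend 1 534/1489 = 35.9% → Blend 1
Sandy soil: the organic mix 33/41 = 80.5%, Blend 1 260/291 = 89.3% → Blend 1
Overall: the organic mix 949/3607 = 26.3%, Blend 1 794/1780 = 44.6% → Blend 1
Blend 1 wins overall and in every soil group — no reversal.

Yes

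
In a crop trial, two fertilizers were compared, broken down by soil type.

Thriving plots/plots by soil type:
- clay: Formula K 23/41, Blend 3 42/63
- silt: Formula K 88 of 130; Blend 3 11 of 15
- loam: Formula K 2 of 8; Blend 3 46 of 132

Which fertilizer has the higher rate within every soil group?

Clay: Formula K 23/41 = 56.1%, Blend 3 42/63 = 66.7% → Blend 3
Silt: Formula K 88/130 = 67.7%, Blend 3 11/15 = 73.3% → Blend 3
Loam: Formula K 2/8 = 25.0%, Blend 3 46/132 = 34.8% → Blend 3
Blend 3 has the higher rate in all 3 groups.

Blend 3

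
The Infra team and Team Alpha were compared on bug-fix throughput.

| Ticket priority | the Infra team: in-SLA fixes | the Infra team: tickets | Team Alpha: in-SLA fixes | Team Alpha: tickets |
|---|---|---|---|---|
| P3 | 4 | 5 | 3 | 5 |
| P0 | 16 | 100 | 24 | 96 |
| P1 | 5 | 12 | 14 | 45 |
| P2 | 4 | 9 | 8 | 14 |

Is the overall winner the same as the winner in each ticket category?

No

P3: the Infra team 4/5 = 80.0%, Team Alpha 3/5 = 60.0% → the Infra team
P0: the Infra team 16/100 = 16.0%, Team Alpha 24/96 = 25.0% → Team Alpha
P1: the Infra team 5/12 = 41.7%, Team Alpha 14/45 = 31.1% → the Infra team
P2: the Infra team 4/9 = 44.4%, Team Alpha 8/14 = 57.1% → Team Alpha
Overall: the Infra team 29/126 = 23.0%, Team Alpha 49/160 = 30.6% → Team Alpha
Neither sweeps: the Infra team wins 2 of 4 groups, Team Alpha wins 2. Team Alpha wins overall but not every group — no Simpson reversal.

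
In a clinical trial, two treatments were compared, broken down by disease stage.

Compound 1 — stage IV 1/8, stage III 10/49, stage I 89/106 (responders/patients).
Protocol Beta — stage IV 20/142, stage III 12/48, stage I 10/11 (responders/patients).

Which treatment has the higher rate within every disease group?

Protocol Beta

Stage IV: Compound 1 1/8 = 12.5%, Protocol Beta 20/142 = 14.1% → Protocol Beta
Stage III: Compound 1 10/49 = 20.4%, Protocol Beta 12/48 = 25.0% → Protocol Beta
Stage I: Compound 1 89/106 = 84.0%, Protocol Beta 10/11 = 90.9% → Protocol Beta
Protocol Beta has the higher rate in all 3 groups.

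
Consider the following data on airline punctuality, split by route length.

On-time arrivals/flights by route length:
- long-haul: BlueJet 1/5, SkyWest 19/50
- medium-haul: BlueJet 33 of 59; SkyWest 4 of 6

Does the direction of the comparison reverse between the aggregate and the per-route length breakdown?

Yes

Long-haul: BlueJet 1/5 = 20.0%, SkyWest 19/50 = 38.0% → SkyWest
Medium-haul: BlueJet 33/59 = 55.9%, SkyWest 4/6 = 66.7% → SkyWest
Overall: BlueJet 34/64 = 53.1%, SkyWest 23/56 = 41.1% → BlueJet
SkyWest wins each route group but BlueJet wins overall — the comparison reverses. SkyWest's flights skew toward long-haul, which has a lower base rate.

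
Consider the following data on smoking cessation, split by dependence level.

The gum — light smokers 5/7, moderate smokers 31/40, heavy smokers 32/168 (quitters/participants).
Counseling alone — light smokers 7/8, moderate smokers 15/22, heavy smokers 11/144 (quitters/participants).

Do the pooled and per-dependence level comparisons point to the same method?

Light smokers: the gum 5/7 = 71.4%, counseling alone 7/8 = 87.5% → counseling alone
Moderate smokers: the gum 31/40 = 77.5%, counseling alone 15/22 = 68.2% → the gum
Heavy smokers: the gum 32/168 = 19.0%, counseling alone 11/144 = 7.6% → the gum
Overall: the gum 68/215 = 31.6%, counseling alone 33/174 = 19.0% → the gum
Neither sweeps: the gum wins 2 of 3 groups, counseling alone wins 1. The gum wins overall but not every group — no Simpson reversal.

No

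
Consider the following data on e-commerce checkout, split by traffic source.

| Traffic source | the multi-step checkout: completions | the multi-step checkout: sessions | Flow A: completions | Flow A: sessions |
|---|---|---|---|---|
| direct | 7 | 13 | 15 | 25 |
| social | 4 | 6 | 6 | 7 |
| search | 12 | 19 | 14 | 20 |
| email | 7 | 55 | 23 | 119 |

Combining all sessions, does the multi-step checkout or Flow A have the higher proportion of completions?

Flow A

Direct: the multi-step checkout 7/13 = 53.8%, Flow A 15/25 = 60.0% → Flow A
Social: the multi-step checkout 4/6 = 66.7%, Flow A 6/7 = 85.7% → Flow A
Search: the multi-step checkout 12/19 = 63.2%, Flow A 14/20 = 70.0% → Flow A
Email: the multi-step checkout 7/55 = 12.7%, Flow A 23/119 = 19.3% → Flow A
Overall: the multi-step checkout 30/93 = 32.3%, Flow A 58/171 = 33.9% → Flow A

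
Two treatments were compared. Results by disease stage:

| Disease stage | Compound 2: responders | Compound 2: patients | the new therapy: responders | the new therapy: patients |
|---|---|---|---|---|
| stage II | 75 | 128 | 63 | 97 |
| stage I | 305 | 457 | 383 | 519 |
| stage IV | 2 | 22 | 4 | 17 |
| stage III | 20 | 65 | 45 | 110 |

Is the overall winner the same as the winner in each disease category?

Yes

Stage II: Compound 2 75/128 = 58.6%, the new therapy 63/97 = 64.9% → the new therapy
Stage I: Compound 2 305/457 = 66.7%, the new therapy 383/519 = 73.8% → the new therapy
Stage IV: Compound 2 2/22 = 9.1%, the new therapy 4/17 = 23.5% → the new therapy
Stage III: Compound 2 20/65 = 30.8%, the new therapy 45/110 = 40.9% → the new therapy
Overall: Compound 2 402/672 = 59.8%, the new therapy 495/743 = 66.6% → the new therapy
The new therapy wins overall and in every disease group — no reversal.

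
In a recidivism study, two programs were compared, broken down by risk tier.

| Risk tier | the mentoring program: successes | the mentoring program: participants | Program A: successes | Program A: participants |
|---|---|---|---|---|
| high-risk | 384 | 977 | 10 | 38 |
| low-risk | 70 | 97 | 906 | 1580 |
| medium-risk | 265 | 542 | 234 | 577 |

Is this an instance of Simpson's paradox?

High-risk: the mentoring program 384/977 = 39.3%, Program A 10/38 = 26.3% → the mentoring program
Low-risk: the mentoring program 70/97 = 72.2%, Program A 906/1580 = 57.3% → the mentoring program
Medium-risk: the mentoring program 265/542 = 48.9%, Program A 234/577 = 40.6% → the mentoring program
Overall: the mentoring program 719/1616 = 44.5%, Program A 1150/2195 = 52.4% → Program A
The mentoring program wins each risk group but Program A wins overall — the comparison reverses. The mentoring program's participants skew toward high-risk, which has a lower base rate.

Yes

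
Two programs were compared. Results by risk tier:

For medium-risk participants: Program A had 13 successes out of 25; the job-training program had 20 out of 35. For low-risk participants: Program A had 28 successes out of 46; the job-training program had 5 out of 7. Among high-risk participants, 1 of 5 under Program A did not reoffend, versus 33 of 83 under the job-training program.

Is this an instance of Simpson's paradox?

Yes

Medium-risk: Program A 13/25 = 52.0%, the job-training program 20/35 = 57.1% → the job-training program
Low-risk: Program A 28/46 = 60.9%, the job-training program 5/7 = 71.4% → the job-training program
High-risk: Program A 1/5 = 20.0%, the job-training program 33/83 = 39.8% → the job-training program
Overall: Program A 42/76 = 55.3%, the job-training program 58/125 = 46.4% → Program A
The job-training program wins each risk group but Program A wins overall — the comparison reverses. The job-training program's participants skew toward high-risk, which has a lower base rate.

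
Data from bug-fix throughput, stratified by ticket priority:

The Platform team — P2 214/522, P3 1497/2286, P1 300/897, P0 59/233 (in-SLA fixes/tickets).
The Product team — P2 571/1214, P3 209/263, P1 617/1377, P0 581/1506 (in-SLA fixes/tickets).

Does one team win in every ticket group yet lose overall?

P2: the Platform team 214/522 = 41.0%, the Product team 571/1214 = 47.0% → the Product team
P3: the Platform team 1497/2286 = 65.5%, the Product team 209/263 = 79.5% → the Product team
P1: the Platform team 300/897 = 33.4%, the Product team 617/1377 = 44.8% → the Product team
P0: the Platform team 59/233 = 25.3%, the Product team 581/1506 = 38.6% → the Product team
Overall: the Platform team 2070/3938 = 52.6%, the Product team 1978/4360 = 45.4% → the Platform team
The Product team wins each ticket group but the Platform team wins overall — the comparison reverses. The Product team's tickets skew toward P0, which has a lower base rate.

Yes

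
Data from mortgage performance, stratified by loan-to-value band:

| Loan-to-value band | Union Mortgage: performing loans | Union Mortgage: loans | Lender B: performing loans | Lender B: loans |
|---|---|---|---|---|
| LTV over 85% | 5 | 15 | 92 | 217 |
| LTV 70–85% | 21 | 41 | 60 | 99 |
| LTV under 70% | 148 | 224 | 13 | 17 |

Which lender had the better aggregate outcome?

LTV over 85%: Union Mortgage 5/15 = 33.3%, Lender B 92/217 = 42.4% → Lender B
LTV 70–85%: Union Mortgage 21/41 = 51.2%, Lender B 60/99 = 60.6% → Lender B
LTV under 70%: Union Mortgage 148/224 = 66.1%, Lender B 13/17 = 76.5% → Lender B
Overall: Union Mortgage 174/280 = 62.1%, Lender B 165/333 = 49.5% → Union Mortgage
(Lender B wins every loan-to-value group but Union Mortgage wins overall — Lender B's loans skew toward the low-rate LTV over 85% group.)

Union Mortgage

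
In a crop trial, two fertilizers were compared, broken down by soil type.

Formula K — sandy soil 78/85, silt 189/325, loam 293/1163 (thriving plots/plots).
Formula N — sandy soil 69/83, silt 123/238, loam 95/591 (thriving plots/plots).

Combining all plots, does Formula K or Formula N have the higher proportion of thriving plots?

Sandy soil: Formula K 78/85 = 91.8%, Formula N 69/83 = 83.1% → Formula K
Silt: Formula K 189/325 = 58.2%, Formula N 123/238 = 51.7% → Formula K
Loam: Formula K 293/1163 = 25.2%, Formula N 95/591 = 16.1% → Formula K
Overall: Formula K 560/1573 = 35.6%, Formula N 287/912 = 31.5% → Formula K

Formula K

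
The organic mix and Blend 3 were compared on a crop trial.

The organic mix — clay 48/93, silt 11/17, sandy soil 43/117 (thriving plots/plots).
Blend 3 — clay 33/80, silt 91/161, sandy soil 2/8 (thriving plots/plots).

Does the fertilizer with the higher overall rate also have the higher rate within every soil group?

No

Clay: the organic mix 48/93 = 51.6%, Blend 3 33/80 = 41.2% → the organic mix
Silt: the organic mix 11/17 = 64.7%, Blend 3 91/161 = 56.5% → the organic mix
Sandy soil: the organic mix 43/117 = 36.8%, Blend 3 2/8 = 25.0% → the organic mix
Overall: the organic mix 102/227 = 44.9%, Blend 3 126/249 = 50.6% → Blend 3
The organic mix wins each soil group but Blend 3 wins overall — the comparison reverses. The organic mix's plots skew toward sandy soil, which has a lower base rate.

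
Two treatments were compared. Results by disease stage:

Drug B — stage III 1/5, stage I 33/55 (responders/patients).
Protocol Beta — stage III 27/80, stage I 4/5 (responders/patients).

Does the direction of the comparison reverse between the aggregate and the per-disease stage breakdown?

Stage III: Drug B 1/5 = 20.0%, Protocol Beta 27/80 = 33.8% → Protocol Beta
Stage I: Drug B 33/55 = 60.0%, Protocol Beta 4/5 = 80.0% → Protocol Beta
Overall: Drug B 34/60 = 56.7%, Protocol Beta 31/85 = 36.5% → Drug B
Protocol Beta wins each disease group but Drug B wins overall — the comparison reverses. Protocol Beta's patients skew toward stage III, which has a lower base rate.

Yes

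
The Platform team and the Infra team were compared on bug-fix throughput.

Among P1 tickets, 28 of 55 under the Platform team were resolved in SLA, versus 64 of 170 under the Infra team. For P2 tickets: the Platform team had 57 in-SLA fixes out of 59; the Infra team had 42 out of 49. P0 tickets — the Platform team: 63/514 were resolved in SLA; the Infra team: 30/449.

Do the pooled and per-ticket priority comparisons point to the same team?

P1: the Platform team 28/55 = 50.9%, the Infra team 64/170 = 37.6% → the Platform team
P2: the Platform team 57/59 = 96.6%, the Infra team 42/49 = 85.7% → the Platform team
P0: the Platform team 63/514 = 12.3%, the Infra team 30/449 = 6.7% → the Platform team
Overall: the Platform team 148/628 = 23.6%, the Infra team 136/668 = 20.4% → the Platform team
The Platform team wins overall and in every ticket group — no reversal.

Yes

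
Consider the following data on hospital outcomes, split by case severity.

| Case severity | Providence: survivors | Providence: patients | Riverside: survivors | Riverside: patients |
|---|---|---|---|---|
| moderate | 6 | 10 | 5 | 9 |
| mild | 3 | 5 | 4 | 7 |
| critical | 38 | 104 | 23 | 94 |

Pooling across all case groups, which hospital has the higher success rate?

Providence

Moderate: Providence 6/10 = 60.0%, Riverside 5/9 = 55.6% → Providence
Mild: Providence 3/5 = 60.0%, Riverside 4/7 = 57.1% → Providence
Critical: Providence 38/104 = 36.5%, Riverside 23/94 = 24.5% → Providence
Overall: Providence 47/119 = 39.5%, Riverside 32/110 = 29.1% → Providence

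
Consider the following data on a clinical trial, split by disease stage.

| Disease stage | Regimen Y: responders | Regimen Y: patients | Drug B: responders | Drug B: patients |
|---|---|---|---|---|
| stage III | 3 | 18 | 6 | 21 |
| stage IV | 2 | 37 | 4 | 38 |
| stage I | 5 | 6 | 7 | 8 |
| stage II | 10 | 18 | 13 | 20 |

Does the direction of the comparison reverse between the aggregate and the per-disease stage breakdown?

No

Stage III: Regimen Y 3/18 = 16.7%, Drug B 6/21 = 28.6% → Drug B
Stage IV: Regimen Y 2/37 = 5.4%, Drug B 4/38 = 10.5% → Drug B
Stage I: Regimen Y 5/6 = 83.3%, Drug B 7/8 = 87.5% → Drug B
Stage II: Regimen Y 10/18 = 55.6%, Drug B 13/20 = 65.0% → Drug B
Overall: Regimen Y 20/79 = 25.3%, Drug B 30/87 = 34.5% → Drug B
Drug B wins overall and in every disease group — no reversal.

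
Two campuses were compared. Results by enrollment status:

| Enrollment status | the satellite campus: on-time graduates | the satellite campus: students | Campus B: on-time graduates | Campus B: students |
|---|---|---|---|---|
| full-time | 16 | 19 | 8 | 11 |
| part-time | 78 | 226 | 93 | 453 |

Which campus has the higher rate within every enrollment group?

Full-time: the satellite campus 16/19 = 84.2%, Campus B 8/11 = 72.7% → the satellite campus
Part-time: the satellite campus 78/226 = 34.5%, Campus B 93/453 = 20.5% → the satellite campus
The satellite campus has the higher rate in both groups.

the satellite campus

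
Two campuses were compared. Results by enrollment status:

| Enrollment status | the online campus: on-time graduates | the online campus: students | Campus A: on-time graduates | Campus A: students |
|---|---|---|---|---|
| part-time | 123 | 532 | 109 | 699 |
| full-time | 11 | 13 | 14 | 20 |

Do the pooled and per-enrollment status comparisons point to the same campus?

Part-time: the online campus 123/532 = 23.1%, Campus A 109/699 = 15.6% → the online campus
Full-time: the online campus 11/13 = 84.6%, Campus A 14/20 = 70.0% → the online campus
Overall: the online campus 134/545 = 24.6%, Campus A 123/719 = 17.1% → the online campus
The online campus wins overall and in every enrollment group — no reversal.

Yes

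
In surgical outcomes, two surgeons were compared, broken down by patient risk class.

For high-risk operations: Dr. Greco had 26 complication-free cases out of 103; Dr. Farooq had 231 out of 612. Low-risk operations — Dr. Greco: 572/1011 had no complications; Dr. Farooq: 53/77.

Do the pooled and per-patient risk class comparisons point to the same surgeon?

No

High-risk: Dr. Greco 26/103 = 25.2%, Dr. Farooq 231/612 = 37.7% → Dr. Farooq
Low-risk: Dr. Greco 572/1011 = 56.6%, Dr. Farooq 53/77 = 68.8% → Dr. Farooq
Overall: Dr. Greco 598/1114 = 53.7%, Dr. Farooq 284/689 = 41.2% → Dr. Greco
Dr. Farooq wins each patient risk group but Dr. Greco wins overall — the comparison reverses. Dr. Farooq's operations skew toward high-risk, which has a lower base rate.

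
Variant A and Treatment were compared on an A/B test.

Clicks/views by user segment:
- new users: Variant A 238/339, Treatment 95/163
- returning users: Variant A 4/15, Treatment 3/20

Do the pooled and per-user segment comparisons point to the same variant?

Yes

New users: Variant A 238/339 = 70.2%, Treatment 95/163 = 58.3% → Variant A
Returning users: Variant A 4/15 = 26.7%, Treatment 3/20 = 15.0% → Variant A
Overall: Variant A 242/354 = 68.4%, Treatment 98/183 = 53.6% → Variant A
Variant A wins overall and in every user group — no reversal.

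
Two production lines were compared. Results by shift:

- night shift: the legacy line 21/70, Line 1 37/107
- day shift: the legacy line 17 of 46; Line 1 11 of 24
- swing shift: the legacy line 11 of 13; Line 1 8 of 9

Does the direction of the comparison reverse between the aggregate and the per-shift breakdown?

Night shift: the legacy line 21/70 = 30.0%, Line 1 37/107 = 34.6% → Line 1
Day shift: the legacy line 17/46 = 37.0%, Line 1 11/24 = 45.8% → Line 1
Swing shift: the legacy line 11/13 = 84.6%, Line 1 8/9 = 88.9% → Line 1
Overall: the legacy line 49/129 = 38.0%, Line 1 56/140 = 40.0% → Line 1
Line 1 wins overall and in every shift group — no reversal.

No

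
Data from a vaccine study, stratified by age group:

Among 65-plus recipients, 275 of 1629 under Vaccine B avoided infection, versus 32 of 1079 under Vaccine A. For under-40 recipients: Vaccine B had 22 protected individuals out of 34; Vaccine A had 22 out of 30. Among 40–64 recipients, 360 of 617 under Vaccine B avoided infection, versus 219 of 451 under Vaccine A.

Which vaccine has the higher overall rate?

Vaccine B

65-plus: Vaccine B 275/1629 = 16.9%, Vaccine A 32/1079 = 3.0% → Vaccine B
Under-40: Vaccine B 22/34 = 64.7%, Vaccine A 22/30 = 73.3% → Vaccine A
40–64: Vaccine B 360/617 = 58.3%, Vaccine A 219/451 = 48.6% → Vaccine B
Overall: Vaccine B 657/2280 = 28.8%, Vaccine A 273/1560 = 17.5% → Vaccine B
(Neither sweeps every age group, but Vaccine B has the higher pooled rate.)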